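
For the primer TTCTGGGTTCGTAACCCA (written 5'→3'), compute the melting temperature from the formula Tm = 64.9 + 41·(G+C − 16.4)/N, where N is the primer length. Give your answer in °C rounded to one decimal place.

Base counts: A=3, T=6, G=4, C=5; G+C = 9, N = 18.
Tm = 64.9 + 41·(9 − 16.4)/18 = 64.9 + -303.40/18 = 48.0°C.

48.0°C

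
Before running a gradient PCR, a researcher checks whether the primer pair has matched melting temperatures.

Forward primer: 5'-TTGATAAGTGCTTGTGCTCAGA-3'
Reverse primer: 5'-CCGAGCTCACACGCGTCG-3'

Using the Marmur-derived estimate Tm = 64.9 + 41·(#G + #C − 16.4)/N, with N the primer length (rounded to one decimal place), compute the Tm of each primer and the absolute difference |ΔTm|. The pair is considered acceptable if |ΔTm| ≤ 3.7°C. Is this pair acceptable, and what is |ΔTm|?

Forward: G+C = 9, N = 22 → Tm = 64.9 + 41·(9 − 16.4)/22 = 51.1°C.
Reverse: G+C = 13, N = 18 → Tm = 64.9 + 41·(13 − 16.4)/18 = 57.2°C.
|ΔTm| = |51.1 − 57.2| = 6.1°C, > 3.7°C.

|ΔTm| = 6.1°C; the pair is not acceptable.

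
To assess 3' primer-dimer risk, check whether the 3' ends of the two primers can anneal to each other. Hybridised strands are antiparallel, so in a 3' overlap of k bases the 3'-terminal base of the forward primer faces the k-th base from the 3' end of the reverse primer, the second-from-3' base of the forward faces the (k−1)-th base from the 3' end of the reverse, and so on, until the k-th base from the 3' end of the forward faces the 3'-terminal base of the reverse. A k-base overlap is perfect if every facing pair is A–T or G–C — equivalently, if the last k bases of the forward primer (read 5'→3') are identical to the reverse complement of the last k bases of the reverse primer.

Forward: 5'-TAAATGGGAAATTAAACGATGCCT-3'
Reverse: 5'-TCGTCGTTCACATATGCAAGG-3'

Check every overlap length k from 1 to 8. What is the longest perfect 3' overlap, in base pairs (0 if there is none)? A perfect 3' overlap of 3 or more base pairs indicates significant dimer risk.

Last 8 bases (5'→3') — forward …CGATGCCT, reverse …ATGCAAGG.
Reverse complement of the reverse primer's last 8 bases: CCTTGCAT; its first k bases are the reverse complement of the reverse primer's last k bases, so a perfect k-base overlap needs the forward primer's last k bases to equal them.
Comparing (forward last k vs required): k=1: T vs C ✗; k=2: CT vs CC ✗; k=3: CCT vs CCT ✓; k=4: GCCT vs CCTT ✗; k=5: TGCCT vs CCTTG ✗; k=6: ATGCCT vs CCTTGC ✗; k=7: GATGCCT vs CCTTGCA ✗; k=8: CGATGCCT vs CCTTGCAT ✗.
Only k = 3 is perfect, so the longest perfect 3' overlap is 3.

Longest perfect overlap: 3 complementary base pairs; significant dimer risk (threshold 3).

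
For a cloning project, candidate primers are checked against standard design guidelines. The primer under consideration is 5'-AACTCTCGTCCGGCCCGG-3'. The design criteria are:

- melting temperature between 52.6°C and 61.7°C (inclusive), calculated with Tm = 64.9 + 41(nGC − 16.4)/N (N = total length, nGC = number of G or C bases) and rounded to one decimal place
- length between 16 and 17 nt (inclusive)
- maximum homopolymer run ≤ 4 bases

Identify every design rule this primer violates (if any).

Base counts: A=2, T=3, G=5, C=8 (length 18).
Tm: Tm = 64.9 + 41·(13 − 16.4)/18 = 57.2°C ✓
length: length 18, outside 16–17 ✗
homopolymer run: longest run = 3 ✓

Fails: length.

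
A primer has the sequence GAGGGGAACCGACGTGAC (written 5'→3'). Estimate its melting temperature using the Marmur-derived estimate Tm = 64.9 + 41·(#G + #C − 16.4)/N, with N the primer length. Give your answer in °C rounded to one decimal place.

54.9°C

Base counts: A=5, T=1, G=8, C=4; G+C = 12, N = 18.
Tm = 64.9 + 41·(12 − 16.4)/18 = 64.9 + -180.40/18 = 54.9°C.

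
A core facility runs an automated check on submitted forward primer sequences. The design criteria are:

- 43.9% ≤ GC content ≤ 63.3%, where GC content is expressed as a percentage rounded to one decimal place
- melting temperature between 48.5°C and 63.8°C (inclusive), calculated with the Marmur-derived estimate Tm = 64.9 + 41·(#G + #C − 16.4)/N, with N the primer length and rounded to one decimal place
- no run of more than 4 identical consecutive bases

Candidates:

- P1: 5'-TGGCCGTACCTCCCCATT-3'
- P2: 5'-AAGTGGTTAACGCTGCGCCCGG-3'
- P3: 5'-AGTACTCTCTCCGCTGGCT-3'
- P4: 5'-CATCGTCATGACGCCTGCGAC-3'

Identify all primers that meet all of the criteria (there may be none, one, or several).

P1, P3 and P4.

P1 (18 nt, A=2 T=5 G=3 C=8): GC 11/18 = 61.1% ✓; Tm = 64.9 + 41·(11 − 16.4)/18 = 52.6°C ✓; longest run = 4 ✓ — passes.
P2 (22 nt, A=4 T=4 G=8 C=6): GC 14/22 = 63.6%, outside 43.9–63.3% ✗; Tm = 64.9 + 41·(14 − 16.4)/22 = 60.4°C ✓; longest run = 3 ✓ — fails.
P3 (19 nt, A=2 T=6 G=4 C=7): GC 11/19 = 57.9% ✓; Tm = 64.9 + 41·(11 − 16.4)/19 = 53.2°C ✓; longest run = 2 ✓ — passes.
P4 (21 nt, A=4 T=4 G=5 C=8): GC 13/21 = 61.9% ✓; Tm = 64.9 + 41·(13 − 16.4)/21 = 58.3°C ✓; longest run = 2 ✓ — passes.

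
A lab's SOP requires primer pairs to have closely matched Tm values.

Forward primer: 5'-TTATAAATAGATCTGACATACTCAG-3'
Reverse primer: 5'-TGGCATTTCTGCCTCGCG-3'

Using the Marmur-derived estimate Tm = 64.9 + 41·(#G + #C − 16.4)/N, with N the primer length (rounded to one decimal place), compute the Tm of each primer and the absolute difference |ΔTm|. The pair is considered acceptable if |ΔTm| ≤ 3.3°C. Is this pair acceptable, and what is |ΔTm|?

|ΔTm| = 3.1°C; the pair is acceptable.

Forward: G+C = 7, N = 25 → Tm = 64.9 + 41·(7 − 16.4)/25 = 49.5°C.
Reverse: G+C = 11, N = 18 → Tm = 64.9 + 41·(11 − 16.4)/18 = 52.6°C.
|ΔTm| = |49.5 − 52.6| = 3.1°C, ≤ 3.3°C.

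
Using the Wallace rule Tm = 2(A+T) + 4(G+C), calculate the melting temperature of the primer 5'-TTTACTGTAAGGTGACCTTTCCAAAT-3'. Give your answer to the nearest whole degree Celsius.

70°C

Base counts: A=7, T=10, G=4, C=5 (length 26).
Tm = 2·(7+10) + 4·(4+5) = 2·17 + 4·9 = 34 + 36 = 70°C.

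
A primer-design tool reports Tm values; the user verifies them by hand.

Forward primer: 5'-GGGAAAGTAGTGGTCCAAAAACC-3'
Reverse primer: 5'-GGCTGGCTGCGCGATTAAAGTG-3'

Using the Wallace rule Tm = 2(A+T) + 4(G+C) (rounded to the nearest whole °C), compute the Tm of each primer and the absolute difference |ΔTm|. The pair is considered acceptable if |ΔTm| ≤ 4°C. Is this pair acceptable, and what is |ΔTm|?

|ΔTm| = 2°C; the pair is acceptable.

Forward: A=9 T=3 G=7 C=4 → Tm = 2·12 + 4·11 = 68°C.
Reverse: A=4 T=5 G=9 C=4 → Tm = 2·9 + 4·13 = 70°C.
|ΔTm| = |68 − 70| = 2°C, ≤ 4°C.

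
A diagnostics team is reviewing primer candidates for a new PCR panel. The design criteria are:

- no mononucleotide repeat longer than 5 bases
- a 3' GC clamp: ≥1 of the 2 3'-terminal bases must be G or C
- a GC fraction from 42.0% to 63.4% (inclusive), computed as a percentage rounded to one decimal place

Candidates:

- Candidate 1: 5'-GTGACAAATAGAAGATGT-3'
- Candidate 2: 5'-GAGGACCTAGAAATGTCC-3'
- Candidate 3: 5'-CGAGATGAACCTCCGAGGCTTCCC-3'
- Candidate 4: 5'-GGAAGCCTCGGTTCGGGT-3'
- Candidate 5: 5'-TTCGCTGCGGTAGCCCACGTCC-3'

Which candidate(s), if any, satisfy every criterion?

Candidate 1 (18 nt, A=8 T=4 G=5 C=1): longest run = 3 ✓; 3' end GT has 1 G/C ✓; GC 6/18 = 33.3%, outside 42.0–63.4% ✗ — fails.
Candidate 2 (18 nt, A=6 T=3 G=5 C=4): longest run = 3 ✓; 3' end CC has 2 G/C ✓; GC 9/18 = 50.0% ✓ — passes.
Candidate 3 (24 nt, A=5 T=4 G=6 C=9): longest run = 3 ✓; 3' end CC has 2 G/C ✓; GC 15/24 = 62.5% ✓ — passes.
Candidate 4 (18 nt, A=2 T=4 G=8 C=4): longest run = 3 ✓; 3' end GT has 1 G/C ✓; GC 12/18 = 66.7%, outside 42.0–63.4% ✗ — fails.
Candidate 5 (22 nt, A=2 T=5 G=6 C=9): longest run = 3 ✓; 3' end CC has 2 G/C ✓; GC 15/22 = 68.2%, outside 42.0–63.4% ✗ — fails.

Candidate 2 and Candidate 3.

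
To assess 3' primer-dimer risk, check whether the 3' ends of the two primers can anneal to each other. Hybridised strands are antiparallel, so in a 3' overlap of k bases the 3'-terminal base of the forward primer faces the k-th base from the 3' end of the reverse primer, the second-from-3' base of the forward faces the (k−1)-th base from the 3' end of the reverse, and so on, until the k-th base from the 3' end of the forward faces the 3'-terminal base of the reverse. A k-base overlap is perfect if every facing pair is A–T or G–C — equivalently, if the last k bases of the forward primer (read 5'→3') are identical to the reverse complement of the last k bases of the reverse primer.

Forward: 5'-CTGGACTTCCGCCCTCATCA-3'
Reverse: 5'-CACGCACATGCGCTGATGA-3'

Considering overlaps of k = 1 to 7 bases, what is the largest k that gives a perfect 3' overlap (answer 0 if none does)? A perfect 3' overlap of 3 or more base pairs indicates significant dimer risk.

Last 7 bases (5'→3') — forward …CTCATCA, reverse …CTGATGA.
Reverse complement of the reverse primer's last 7 bases: TCATCAG; its first k bases are the reverse complement of the reverse primer's last k bases, so a perfect k-base overlap needs the forward primer's last k bases to equal them.
Comparing (forward last k vs required): k=1: A vs T ✗; k=2: CA vs TC ✗; k=3: TCA vs TCA ✓; k=4: ATCA vs TCAT ✗; k=5: CATCA vs TCATC ✗; k=6: TCATCA vs TCATCA ✓; k=7: CTCATCA vs TCATCAG ✗.
Perfect overlaps at k = 3, 6; the largest is 6.

Longest perfect overlap: 6 complementary base pairs; significant dimer risk (threshold 3).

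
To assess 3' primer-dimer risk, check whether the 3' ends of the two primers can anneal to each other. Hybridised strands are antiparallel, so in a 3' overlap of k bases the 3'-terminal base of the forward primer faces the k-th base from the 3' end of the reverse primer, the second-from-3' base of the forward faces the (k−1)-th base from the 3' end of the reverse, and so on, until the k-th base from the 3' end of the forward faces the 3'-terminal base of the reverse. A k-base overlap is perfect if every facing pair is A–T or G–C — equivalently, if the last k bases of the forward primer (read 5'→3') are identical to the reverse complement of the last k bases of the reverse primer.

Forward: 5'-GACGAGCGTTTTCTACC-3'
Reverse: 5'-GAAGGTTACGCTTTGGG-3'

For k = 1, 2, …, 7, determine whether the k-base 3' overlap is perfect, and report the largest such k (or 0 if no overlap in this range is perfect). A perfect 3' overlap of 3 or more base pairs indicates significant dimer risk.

Longest perfect overlap: 2 complementary base pairs; below the dimer-risk threshold (threshold 3).

Last 7 bases (5'→3') — forward …TTCTACC, reverse …CTTTGGG.
Reverse complement of the reverse primer's last 7 bases: CCCAAAG; its first k bases are the reverse complement of the reverse primer's last k bases, so a perfect k-base overlap needs the forward primer's last k bases to equal them.
Comparing (forward last k vs required): k=1: C vs C ✓; k=2: CC vs CC ✓; k=3: ACC vs CCC ✗; k=4: TACC vs CCCA ✗; k=5: CTACC vs CCCAA ✗; k=6: TCTACC vs CCCAAA ✗; k=7: TTCTACC vs CCCAAAG ✗.
Perfect overlaps at k = 1, 2; the largest is 2.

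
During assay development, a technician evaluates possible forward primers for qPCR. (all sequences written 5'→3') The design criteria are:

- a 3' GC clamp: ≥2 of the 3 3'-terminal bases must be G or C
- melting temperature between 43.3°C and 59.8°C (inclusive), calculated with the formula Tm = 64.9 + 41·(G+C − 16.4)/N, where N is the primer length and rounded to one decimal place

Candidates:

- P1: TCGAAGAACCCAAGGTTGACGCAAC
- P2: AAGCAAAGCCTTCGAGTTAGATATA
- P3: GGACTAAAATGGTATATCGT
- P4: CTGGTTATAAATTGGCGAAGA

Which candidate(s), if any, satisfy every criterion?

P1 (25 nt, A=9 T=3 G=6 C=7): 3' end AAC has 1 G/C, need ≥2 ✗; Tm = 64.9 + 41·(13 − 16.4)/25 = 59.3°C ✓ — fails.
P2 (25 nt, A=10 T=6 G=5 C=4): 3' end ATA has 0 G/C, need ≥2 ✗; Tm = 64.9 + 41·(9 − 16.4)/25 = 52.8°C ✓ — fails.
P3 (20 nt, A=7 T=6 G=5 C=2): 3' end CGT has 2 G/C ✓; Tm = 64.9 + 41·(7 − 16.4)/20 = 45.6°C ✓ — passes.
P4 (21 nt, A=7 T=6 G=6 C=2): 3' end AGA has 1 G/C, need ≥2 ✗; Tm = 64.9 + 41·(8 − 16.4)/21 = 48.5°C ✓ — fails.

P3 only.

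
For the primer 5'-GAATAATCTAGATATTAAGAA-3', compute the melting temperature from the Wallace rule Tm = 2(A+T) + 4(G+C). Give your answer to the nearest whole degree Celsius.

Base counts: A=11, T=6, G=3, C=1 (length 21).
Tm = 2·(11+6) + 4·(3+1) = 2·17 + 4·4 = 34 + 16 = 50°C.

50°C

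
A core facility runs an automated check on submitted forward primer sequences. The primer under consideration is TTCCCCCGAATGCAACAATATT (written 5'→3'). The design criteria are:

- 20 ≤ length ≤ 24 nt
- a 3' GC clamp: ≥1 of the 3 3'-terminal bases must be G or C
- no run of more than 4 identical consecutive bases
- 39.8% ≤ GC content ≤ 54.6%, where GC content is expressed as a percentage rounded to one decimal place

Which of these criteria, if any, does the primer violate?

Base counts: A=7, T=6, G=2, C=7 (length 22).
length: length 22 ✓
GC clamp: 3' end ATT has 0 G/C, need ≥1 ✗
homopolymer run: longest run = 5, exceeds 4 ✗
GC content: GC 9/22 = 40.9% ✓

Fails: GC clamp, homopolymer run.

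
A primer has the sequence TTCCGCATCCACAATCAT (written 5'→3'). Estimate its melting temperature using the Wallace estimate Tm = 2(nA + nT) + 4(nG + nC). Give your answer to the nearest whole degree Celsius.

Base counts: A=5, T=5, G=1, C=7 (length 18).
Tm = 2·(5+5) + 4·(1+7) = 2·10 + 4·8 = 20 + 32 = 52°C.

52°C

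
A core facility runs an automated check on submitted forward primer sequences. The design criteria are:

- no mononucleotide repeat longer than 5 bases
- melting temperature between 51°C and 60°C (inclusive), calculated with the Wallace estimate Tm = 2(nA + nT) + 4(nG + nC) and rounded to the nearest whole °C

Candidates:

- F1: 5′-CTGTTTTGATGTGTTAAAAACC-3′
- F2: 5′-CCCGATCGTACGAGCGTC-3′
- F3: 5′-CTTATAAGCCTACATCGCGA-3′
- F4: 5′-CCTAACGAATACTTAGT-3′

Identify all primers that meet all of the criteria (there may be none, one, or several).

F1 (22 nt, A=6 T=9 G=4 C=3): longest run = 5 ✓; Tm = 2·15 + 4·7 = 58°C ✓ — passes.
F2 (18 nt, A=3 T=3 G=5 C=7): longest run = 3 ✓; Tm = 2·6 + 4·12 = 60°C ✓ — passes.
F3 (20 nt, A=6 T=5 G=3 C=6): longest run = 2 ✓; Tm = 2·11 + 4·9 = 58°C ✓ — passes.
F4 (17 nt, A=6 T=5 G=2 C=4): longest run = 2 ✓; Tm = 2·11 + 4·6 = 46°C, outside 51–60°C ✗ — fails.

F1, F2 and F3.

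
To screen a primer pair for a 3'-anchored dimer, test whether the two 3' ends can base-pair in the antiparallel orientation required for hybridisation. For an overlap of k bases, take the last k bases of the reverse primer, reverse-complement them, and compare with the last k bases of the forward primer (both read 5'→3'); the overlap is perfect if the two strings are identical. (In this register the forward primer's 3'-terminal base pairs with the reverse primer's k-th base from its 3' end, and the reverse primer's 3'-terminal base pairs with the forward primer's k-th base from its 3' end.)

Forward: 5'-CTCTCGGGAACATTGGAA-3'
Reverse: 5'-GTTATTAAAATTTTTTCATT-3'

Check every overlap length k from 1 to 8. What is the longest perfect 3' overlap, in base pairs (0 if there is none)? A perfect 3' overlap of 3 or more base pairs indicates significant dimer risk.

Last 8 bases (5'→3') — forward …CATTGGAA, reverse …TTTTCATT.
Reverse complement of the reverse primer's last 8 bases: AATGAAAA; its first k bases are the reverse complement of the reverse primer's last k bases, so a perfect k-base overlap needs the forward primer's last k bases to equal them.
Comparing (forward last k vs required): k=1: A vs A ✓; k=2: AA vs AA ✓; k=3: GAA vs AAT ✗; k=4: GGAA vs AATG ✗; k=5: TGGAA vs AATGA ✗; k=6: TTGGAA vs AATGAA ✗; k=7: ATTGGAA vs AATGAAA ✗; k=8: CATTGGAA vs AATGAAAA ✗.
Perfect overlaps at k = 1, 2; the largest is 2.

Longest perfect overlap: 2 complementary base pairs; below the dimer-risk threshold (threshold 3).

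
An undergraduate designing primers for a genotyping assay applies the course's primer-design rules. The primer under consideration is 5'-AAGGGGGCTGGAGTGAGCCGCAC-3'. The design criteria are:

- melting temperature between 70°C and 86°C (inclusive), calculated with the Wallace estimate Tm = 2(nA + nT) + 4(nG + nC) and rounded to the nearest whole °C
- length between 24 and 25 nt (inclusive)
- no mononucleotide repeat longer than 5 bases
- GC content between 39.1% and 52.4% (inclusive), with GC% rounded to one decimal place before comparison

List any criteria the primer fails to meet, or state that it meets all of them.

Fails: length, GC content.

Base counts: A=5, T=2, G=11, C=5 (length 23).
Tm: Tm = 2·7 + 4·16 = 78°C ✓
length: length 23, outside 24–25 ✗
homopolymer run: longest run = 5 ✓
GC content: GC 16/23 = 69.6%, outside 39.1–52.4% ✗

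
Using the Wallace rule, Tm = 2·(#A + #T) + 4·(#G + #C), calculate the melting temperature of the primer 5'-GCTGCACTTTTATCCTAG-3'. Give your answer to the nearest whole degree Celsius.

52°C

Base counts: A=3, T=7, G=3, C=5 (length 18).
Tm = 2·(3+7) + 4·(3+5) = 2·10 + 4·8 = 20 + 32 = 52°C.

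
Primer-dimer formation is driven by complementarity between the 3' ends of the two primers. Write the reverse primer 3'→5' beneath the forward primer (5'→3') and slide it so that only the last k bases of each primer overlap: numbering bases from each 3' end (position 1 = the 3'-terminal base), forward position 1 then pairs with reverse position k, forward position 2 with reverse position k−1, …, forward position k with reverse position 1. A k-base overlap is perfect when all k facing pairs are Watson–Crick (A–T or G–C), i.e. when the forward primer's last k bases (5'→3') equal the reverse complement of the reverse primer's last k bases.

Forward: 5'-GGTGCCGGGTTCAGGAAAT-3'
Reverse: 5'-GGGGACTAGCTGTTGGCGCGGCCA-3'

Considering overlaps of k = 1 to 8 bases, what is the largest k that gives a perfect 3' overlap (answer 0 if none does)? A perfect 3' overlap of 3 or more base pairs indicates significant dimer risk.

Longest perfect overlap: 1 complementary base pair; below the dimer-risk threshold (threshold 3).

Last 8 bases (5'→3') — forward …CAGGAAAT, reverse …CGCGGCCA.
Reverse complement of the reverse primer's last 8 bases: TGGCCGCG; its first k bases are the reverse complement of the reverse primer's last k bases, so a perfect k-base overlap needs the forward primer's last k bases to equal them.
Comparing (forward last k vs required): k=1: T vs T ✓; k=2: AT vs TG ✗; k=3: AAT vs TGG ✗; k=4: AAAT vs TGGC ✗; k=5: GAAAT vs TGGCC ✗; k=6: GGAAAT vs TGGCCG ✗; k=7: AGGAAAT vs TGGCCGC ✗; k=8: CAGGAAAT vs TGGCCGCG ✗.
Only k = 1 is perfect, so the longest perfect 3' overlap is 1.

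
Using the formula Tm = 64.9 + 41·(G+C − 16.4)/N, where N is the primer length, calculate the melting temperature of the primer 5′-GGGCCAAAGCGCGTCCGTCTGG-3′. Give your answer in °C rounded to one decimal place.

Base counts: A=3, T=3, G=9, C=7; G+C = 16, N = 22.
Tm = 64.9 + 41·(16 − 16.4)/22 = 64.9 + -16.40/22 = 64.2°C.

64.2°C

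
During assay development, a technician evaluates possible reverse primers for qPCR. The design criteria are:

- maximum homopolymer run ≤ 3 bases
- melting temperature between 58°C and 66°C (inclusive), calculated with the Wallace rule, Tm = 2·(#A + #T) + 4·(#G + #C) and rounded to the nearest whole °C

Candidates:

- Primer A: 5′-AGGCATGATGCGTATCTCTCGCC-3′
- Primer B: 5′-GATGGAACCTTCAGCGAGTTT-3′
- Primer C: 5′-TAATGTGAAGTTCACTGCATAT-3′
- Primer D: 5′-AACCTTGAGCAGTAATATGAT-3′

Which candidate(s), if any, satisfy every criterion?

Primer A (23 nt, A=4 T=6 G=6 C=7): longest run = 2 ✓; Tm = 2·10 + 4·13 = 72°C, outside 58–66°C ✗ — fails.
Primer B (21 nt, A=5 T=6 G=6 C=4): longest run = 3 ✓; Tm = 2·11 + 4·10 = 62°C ✓ — passes.
Primer C (22 nt, A=7 T=8 G=4 C=3): longest run = 2 ✓; Tm = 2·15 + 4·7 = 58°C ✓ — passes.
Primer D (21 nt, A=8 T=6 G=4 C=3): longest run = 2 ✓; Tm = 2·14 + 4·7 = 56°C, outside 58–66°C ✗ — fails.

Primer B and Primer C.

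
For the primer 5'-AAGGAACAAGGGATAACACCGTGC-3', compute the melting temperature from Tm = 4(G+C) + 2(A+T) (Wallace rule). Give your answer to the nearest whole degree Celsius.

Base counts: A=10, T=2, G=7, C=5 (length 24).
Tm = 2·(10+2) + 4·(7+5) = 2·12 + 4·12 = 24 + 48 = 72°C.

72°C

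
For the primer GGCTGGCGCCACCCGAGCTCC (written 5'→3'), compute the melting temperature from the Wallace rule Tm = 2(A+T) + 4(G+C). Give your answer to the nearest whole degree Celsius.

76°C

Base counts: A=2, T=2, G=7, C=10 (length 21).
Tm = 2·(2+2) + 4·(7+10) = 2·4 + 4·17 = 8 + 68 = 76°C.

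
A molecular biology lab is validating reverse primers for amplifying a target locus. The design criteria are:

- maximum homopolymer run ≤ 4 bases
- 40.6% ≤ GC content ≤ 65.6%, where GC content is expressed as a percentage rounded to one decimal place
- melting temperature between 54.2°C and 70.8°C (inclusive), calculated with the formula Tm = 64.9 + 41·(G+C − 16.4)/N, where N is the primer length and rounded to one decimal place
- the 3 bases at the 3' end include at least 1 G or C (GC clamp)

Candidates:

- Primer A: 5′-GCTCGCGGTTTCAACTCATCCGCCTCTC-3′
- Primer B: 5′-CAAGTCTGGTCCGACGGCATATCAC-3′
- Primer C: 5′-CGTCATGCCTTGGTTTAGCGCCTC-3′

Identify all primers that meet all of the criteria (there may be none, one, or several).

Primer A, Primer B and Primer C.

Primer A (28 nt, A=3 T=8 G=5 C=12): longest run = 3 ✓; GC 17/28 = 60.7% ✓; Tm = 64.9 + 41·(17 − 16.4)/28 = 65.8°C ✓; 3' end CTC has 2 G/C ✓ — passes.
Primer B (25 nt, A=6 T=5 G=6 C=8): longest run = 2 ✓; GC 14/25 = 56.0% ✓; Tm = 64.9 + 41·(14 − 16.4)/25 = 61.0°C ✓; 3' end CAC has 2 G/C ✓ — passes.
Primer C (24 nt, A=2 T=8 G=6 C=8): longest run = 3 ✓; GC 14/24 = 58.3% ✓; Tm = 64.9 + 41·(14 − 16.4)/24 = 60.8°C ✓; 3' end CTC has 2 G/C ✓ — passes.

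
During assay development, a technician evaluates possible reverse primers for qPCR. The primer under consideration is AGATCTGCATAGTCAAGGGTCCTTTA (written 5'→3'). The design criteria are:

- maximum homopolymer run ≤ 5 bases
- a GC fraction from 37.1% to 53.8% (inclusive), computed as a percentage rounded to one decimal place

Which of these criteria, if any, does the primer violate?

Base counts: A=7, T=8, G=6, C=5 (length 26).
homopolymer run: longest run = 3 ✓
GC content: GC 11/26 = 42.3% ✓

Meets all criteria.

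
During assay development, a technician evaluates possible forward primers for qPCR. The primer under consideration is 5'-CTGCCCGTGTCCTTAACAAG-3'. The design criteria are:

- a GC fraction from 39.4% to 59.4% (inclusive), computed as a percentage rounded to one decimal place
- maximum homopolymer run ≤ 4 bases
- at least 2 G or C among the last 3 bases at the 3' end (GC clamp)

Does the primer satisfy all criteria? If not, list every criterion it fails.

Fails: GC clamp.

Base counts: A=4, T=5, G=4, C=7 (length 20).
GC content: GC 11/20 = 55.0% ✓
homopolymer run: longest run = 3 ✓
GC clamp: 3' end AAG has 1 G/C, need ≥2 ✗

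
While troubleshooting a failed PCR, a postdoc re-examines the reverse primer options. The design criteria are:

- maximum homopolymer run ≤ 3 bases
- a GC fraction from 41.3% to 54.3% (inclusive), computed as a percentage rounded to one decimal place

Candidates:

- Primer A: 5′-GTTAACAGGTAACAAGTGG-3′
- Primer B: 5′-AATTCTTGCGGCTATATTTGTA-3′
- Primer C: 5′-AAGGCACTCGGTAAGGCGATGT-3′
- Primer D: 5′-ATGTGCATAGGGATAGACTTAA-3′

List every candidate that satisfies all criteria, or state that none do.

Primer A (19 nt, A=7 T=4 G=6 C=2): longest run = 2 ✓; GC 8/19 = 42.1% ✓ — passes.
Primer B (22 nt, A=5 T=10 G=4 C=3): longest run = 3 ✓; GC 7/22 = 31.8%, outside 41.3–54.3% ✗ — fails.
Primer C (22 nt, A=6 T=4 G=8 C=4): longest run = 2 ✓; GC 12/22 = 54.5%, outside 41.3–54.3% ✗ — fails.
Primer D (22 nt, A=8 T=6 G=6 C=2): longest run = 3 ✓; GC 8/22 = 36.4%, outside 41.3–54.3% ✗ — fails.

Primer A only.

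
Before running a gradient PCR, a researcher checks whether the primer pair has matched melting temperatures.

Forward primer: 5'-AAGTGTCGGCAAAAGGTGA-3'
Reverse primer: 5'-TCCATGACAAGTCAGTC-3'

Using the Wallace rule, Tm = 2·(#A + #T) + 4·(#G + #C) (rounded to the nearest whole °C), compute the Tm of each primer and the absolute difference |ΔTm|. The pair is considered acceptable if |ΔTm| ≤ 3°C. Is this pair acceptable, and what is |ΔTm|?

|ΔTm| = 6°C; the pair is not acceptable.

Forward: A=7 T=3 G=7 C=2 → Tm = 2·10 + 4·9 = 56°C.
Reverse: A=5 T=4 G=3 C=5 → Tm = 2·9 + 4·8 = 50°C.
|ΔTm| = |56 − 50| = 6°C, > 3°C.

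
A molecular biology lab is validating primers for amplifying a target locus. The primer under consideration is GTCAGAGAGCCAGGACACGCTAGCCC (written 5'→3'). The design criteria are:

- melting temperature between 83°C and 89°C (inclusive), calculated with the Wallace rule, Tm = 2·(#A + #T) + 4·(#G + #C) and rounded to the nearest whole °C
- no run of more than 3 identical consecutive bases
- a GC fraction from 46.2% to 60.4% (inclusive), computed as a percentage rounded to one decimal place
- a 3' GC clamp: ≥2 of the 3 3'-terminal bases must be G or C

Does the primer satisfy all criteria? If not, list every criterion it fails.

Fails: GC content.

Base counts: A=7, T=2, G=8, C=9 (length 26).
Tm: Tm = 2·9 + 4·17 = 86°C ✓
homopolymer run: longest run = 3 ✓
GC content: GC 17/26 = 65.4%, outside 46.2–60.4% ✗
GC clamp: 3' end CCC has 3 G/C ✓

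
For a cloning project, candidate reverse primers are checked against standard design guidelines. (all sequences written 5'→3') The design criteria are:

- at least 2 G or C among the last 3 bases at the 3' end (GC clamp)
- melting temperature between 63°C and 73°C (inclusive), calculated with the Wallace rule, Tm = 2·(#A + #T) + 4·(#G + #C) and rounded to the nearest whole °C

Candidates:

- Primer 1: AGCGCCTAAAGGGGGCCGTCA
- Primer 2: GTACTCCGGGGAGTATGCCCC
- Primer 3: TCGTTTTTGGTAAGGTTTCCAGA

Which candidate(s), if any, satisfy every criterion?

Primer 2 only.

Primer 1 (21 nt, A=5 T=2 G=8 C=6): 3' end TCA has 1 G/C, need ≥2 ✗; Tm = 2·7 + 4·14 = 70°C ✓ — fails.
Primer 2 (21 nt, A=3 T=4 G=7 C=7): 3' end CCC has 3 G/C ✓; Tm = 2·7 + 4·14 = 70°C ✓ — passes.
Primer 3 (23 nt, A=4 T=10 G=6 C=3): 3' end AGA has 1 G/C, need ≥2 ✗; Tm = 2·14 + 4·9 = 64°C ✓ — fails.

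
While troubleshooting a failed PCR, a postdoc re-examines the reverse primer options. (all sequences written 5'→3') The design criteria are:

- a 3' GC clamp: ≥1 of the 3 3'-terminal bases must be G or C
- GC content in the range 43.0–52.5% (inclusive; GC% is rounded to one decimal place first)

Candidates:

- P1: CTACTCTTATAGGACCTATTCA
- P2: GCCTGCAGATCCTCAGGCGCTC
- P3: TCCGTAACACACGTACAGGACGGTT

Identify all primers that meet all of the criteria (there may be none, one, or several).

P1 (22 nt, A=6 T=8 G=2 C=6): 3' end TCA has 1 G/C ✓; GC 8/22 = 36.4%, outside 43.0–52.5% ✗ — fails.
P2 (22 nt, A=3 T=4 G=6 C=9): 3' end CTC has 2 G/C ✓; GC 15/22 = 68.2%, outside 43.0–52.5% ✗ — fails.
P3 (25 nt, A=7 T=5 G=6 C=7): 3' end GTT has 1 G/C ✓; GC 13/25 = 52.0% ✓ — passes.

P3 only.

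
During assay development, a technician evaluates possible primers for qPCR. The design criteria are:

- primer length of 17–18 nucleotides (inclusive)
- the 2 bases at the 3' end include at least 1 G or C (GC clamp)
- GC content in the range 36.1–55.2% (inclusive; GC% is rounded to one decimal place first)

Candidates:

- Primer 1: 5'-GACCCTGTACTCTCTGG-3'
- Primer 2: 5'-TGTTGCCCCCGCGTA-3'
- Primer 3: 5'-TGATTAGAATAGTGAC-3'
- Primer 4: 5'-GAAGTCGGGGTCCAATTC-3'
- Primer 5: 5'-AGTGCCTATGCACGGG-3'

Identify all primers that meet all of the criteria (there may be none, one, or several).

None of the candidates satisfy all criteria.

Primer 1 (17 nt, A=2 T=5 G=4 C=6): length 17 ✓; 3' end GG has 2 G/C ✓; GC 10/17 = 58.8%, outside 36.1–55.2% ✗ — fails.
Primer 2 (15 nt, A=1 T=4 G=4 C=6): length 15, outside 17–18 ✗; 3' end TA has 0 G/C, need ≥1 ✗; GC 10/15 = 66.7%, outside 36.1–55.2% ✗ — fails.
Primer 3 (16 nt, A=6 T=5 G=4 C=1): length 16, outside 17–18 ✗; 3' end AC has 1 G/C ✓; GC 5/16 = 31.3%, outside 36.1–55.2% ✗ — fails.
Primer 4 (18 nt, A=4 T=4 G=6 C=4): length 18 ✓; 3' end TC has 1 G/C ✓; GC 10/18 = 55.6%, outside 36.1–55.2% ✗ — fails.
Primer 5 (16 nt, A=3 T=3 G=6 C=4): length 16, outside 17–18 ✗; 3' end GG has 2 G/C ✓; GC 10/16 = 62.5%, outside 36.1–55.2% ✗ — fails.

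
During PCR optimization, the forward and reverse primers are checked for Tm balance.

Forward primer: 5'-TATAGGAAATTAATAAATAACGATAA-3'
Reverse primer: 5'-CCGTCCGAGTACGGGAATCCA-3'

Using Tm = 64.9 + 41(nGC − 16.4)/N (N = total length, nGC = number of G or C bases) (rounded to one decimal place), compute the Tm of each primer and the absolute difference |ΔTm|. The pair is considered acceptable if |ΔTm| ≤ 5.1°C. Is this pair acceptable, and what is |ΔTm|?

|ΔTm| = 13.0°C; the pair is not acceptable.

Forward: G+C = 4, N = 26 → Tm = 64.9 + 41·(4 − 16.4)/26 = 45.3°C.
Reverse: G+C = 13, N = 21 → Tm = 64.9 + 41·(13 − 16.4)/21 = 58.3°C.
|ΔTm| = |45.3 − 58.3| = 13.0°C, > 5.1°C.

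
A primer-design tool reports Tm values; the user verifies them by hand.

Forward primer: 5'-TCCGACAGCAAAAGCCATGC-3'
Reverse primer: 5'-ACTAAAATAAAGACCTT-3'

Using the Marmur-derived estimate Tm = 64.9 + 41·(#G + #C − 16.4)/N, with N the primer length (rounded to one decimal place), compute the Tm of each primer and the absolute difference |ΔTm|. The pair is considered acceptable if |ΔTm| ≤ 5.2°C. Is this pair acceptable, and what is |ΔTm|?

Forward: G+C = 11, N = 20 → Tm = 64.9 + 41·(11 − 16.4)/20 = 53.8°C.
Reverse: G+C = 4, N = 17 → Tm = 64.9 + 41·(4 − 16.4)/17 = 35.0°C.
|ΔTm| = |53.8 − 35.0| = 18.8°C, > 5.2°C.

|ΔTm| = 18.8°C; the pair is not acceptable.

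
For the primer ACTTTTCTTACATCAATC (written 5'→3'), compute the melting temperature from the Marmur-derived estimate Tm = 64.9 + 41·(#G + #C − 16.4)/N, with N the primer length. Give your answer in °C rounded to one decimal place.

38.9°C

Base counts: A=5, T=8, G=0, C=5; G+C = 5, N = 18.
Tm = 64.9 + 41·(5 − 16.4)/18 = 64.9 + -467.40/18 = 38.9°C.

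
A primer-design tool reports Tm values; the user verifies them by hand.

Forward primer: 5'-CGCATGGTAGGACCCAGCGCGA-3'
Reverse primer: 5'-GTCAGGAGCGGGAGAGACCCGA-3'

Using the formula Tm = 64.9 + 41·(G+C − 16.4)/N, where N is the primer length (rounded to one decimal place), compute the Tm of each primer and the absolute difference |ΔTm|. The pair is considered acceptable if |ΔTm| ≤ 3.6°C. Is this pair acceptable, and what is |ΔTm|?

|ΔTm| = 0.0°C; the pair is acceptable.

Forward: G+C = 15, N = 22 → Tm = 64.9 + 41·(15 − 16.4)/22 = 62.3°C.
Reverse: G+C = 15, N = 22 → Tm = 64.9 + 41·(15 − 16.4)/22 = 62.3°C.
|ΔTm| = |62.3 − 62.3| = 0.0°C, ≤ 3.6°C.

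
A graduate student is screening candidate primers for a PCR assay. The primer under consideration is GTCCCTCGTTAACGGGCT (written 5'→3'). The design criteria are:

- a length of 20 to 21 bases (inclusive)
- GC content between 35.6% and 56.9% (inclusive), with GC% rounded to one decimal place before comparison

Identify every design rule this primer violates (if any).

Fails: length, GC content.

Base counts: A=2, T=5, G=5, C=6 (length 18).
length: length 18, outside 20–21 ✗
GC content: GC 11/18 = 61.1%, outside 35.6–56.9% ✗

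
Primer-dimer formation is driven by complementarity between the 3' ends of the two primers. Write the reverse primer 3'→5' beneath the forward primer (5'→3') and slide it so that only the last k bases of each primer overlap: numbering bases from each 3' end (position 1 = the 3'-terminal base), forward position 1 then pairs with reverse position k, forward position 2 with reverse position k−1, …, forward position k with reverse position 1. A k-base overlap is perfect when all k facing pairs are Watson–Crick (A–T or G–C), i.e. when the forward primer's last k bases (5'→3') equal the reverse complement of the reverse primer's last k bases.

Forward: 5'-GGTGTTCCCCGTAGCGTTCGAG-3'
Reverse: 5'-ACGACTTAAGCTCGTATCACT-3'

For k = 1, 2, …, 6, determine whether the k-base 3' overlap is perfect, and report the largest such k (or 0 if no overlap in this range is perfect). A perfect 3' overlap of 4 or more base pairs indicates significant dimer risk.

Last 6 bases (5'→3') — forward …TTCGAG, reverse …ATCACT.
Reverse complement of the reverse primer's last 6 bases: AGTGAT; its first k bases are the reverse complement of the reverse primer's last k bases, so a perfect k-base overlap needs the forward primer's last k bases to equal them.
Comparing (forward last k vs required): k=1: G vs A ✗; k=2: AG vs AG ✓; k=3: GAG vs AGT ✗; k=4: CGAG vs AGTG ✗; k=5: TCGAG vs AGTGA ✗; k=6: TTCGAG vs AGTGAT ✗.
Only k = 2 is perfect, so the longest perfect 3' overlap is 2.

Longest perfect overlap: 2 complementary base pairs; below the dimer-risk threshold (threshold 4).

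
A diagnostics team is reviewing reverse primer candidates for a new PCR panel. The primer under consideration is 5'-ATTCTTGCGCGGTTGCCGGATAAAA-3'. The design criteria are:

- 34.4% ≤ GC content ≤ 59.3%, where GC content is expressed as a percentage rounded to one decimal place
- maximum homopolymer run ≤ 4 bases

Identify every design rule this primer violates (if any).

Base counts: A=6, T=7, G=7, C=5 (length 25).
GC content: GC 12/25 = 48.0% ✓
homopolymer run: longest run = 4 ✓

Meets all criteria.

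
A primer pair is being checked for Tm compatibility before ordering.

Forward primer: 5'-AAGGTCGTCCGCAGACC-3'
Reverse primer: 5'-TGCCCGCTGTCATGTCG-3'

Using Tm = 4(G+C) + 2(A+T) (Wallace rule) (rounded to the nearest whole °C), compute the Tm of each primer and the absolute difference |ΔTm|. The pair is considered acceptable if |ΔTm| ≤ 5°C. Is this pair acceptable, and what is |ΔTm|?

Forward: A=4 T=2 G=5 C=6 → Tm = 2·6 + 4·11 = 56°C.
Reverse: A=1 T=5 G=5 C=6 → Tm = 2·6 + 4·11 = 56°C.
|ΔTm| = |56 − 56| = 0°C, ≤ 5°C.

|ΔTm| = 0°C; the pair is acceptable.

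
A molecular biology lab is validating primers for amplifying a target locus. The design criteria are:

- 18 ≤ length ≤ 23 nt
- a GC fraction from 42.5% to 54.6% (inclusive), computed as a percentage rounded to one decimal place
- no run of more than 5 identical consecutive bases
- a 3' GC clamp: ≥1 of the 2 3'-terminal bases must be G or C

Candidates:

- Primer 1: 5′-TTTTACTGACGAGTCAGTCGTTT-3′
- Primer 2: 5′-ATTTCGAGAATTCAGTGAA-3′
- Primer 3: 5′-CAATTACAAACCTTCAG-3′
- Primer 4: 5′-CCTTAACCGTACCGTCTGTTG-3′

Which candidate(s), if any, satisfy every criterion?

Primer 4 only.

Primer 1 (23 nt, A=4 T=10 G=5 C=4): length 23 ✓; GC 9/23 = 39.1%, outside 42.5–54.6% ✗; longest run = 4 ✓; 3' end TT has 0 G/C, need ≥1 ✗ — fails.
Primer 2 (19 nt, A=7 T=6 G=4 C=2): length 19 ✓; GC 6/19 = 31.6%, outside 42.5–54.6% ✗; longest run = 3 ✓; 3' end AA has 0 G/C, need ≥1 ✗ — fails.
Primer 3 (17 nt, A=7 T=4 G=1 C=5): length 17, outside 18–23 ✗; GC 6/17 = 35.3%, outside 42.5–54.6% ✗; longest run = 3 ✓; 3' end AG has 1 G/C ✓ — fails.
Primer 4 (21 nt, A=3 T=7 G=4 C=7): length 21 ✓; GC 11/21 = 52.4% ✓; longest run = 2 ✓; 3' end TG has 1 G/C ✓ — passes.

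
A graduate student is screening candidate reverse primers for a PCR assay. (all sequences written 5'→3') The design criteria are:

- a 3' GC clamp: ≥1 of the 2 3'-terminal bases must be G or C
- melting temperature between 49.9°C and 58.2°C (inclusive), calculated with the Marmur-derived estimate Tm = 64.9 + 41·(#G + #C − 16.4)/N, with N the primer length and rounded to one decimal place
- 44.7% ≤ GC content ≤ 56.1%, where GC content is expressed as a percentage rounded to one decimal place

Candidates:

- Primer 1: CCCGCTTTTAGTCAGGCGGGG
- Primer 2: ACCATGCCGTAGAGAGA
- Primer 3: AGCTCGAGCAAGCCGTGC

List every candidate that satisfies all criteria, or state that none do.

Primer 1 (21 nt, A=2 T=5 G=8 C=6): 3' end GG has 2 G/C ✓; Tm = 64.9 + 41·(14 − 16.4)/21 = 60.2°C, outside 49.9–58.2°C ✗; GC 14/21 = 66.7%, outside 44.7–56.1% ✗ — fails.
Primer 2 (17 nt, A=6 T=2 G=5 C=4): 3' end GA has 1 G/C ✓; Tm = 64.9 + 41·(9 − 16.4)/17 = 47.1°C, outside 49.9–58.2°C ✗; GC 9/17 = 52.9% ✓ — fails.
Primer 3 (18 nt, A=4 T=2 G=6 C=6): 3' end GC has 2 G/C ✓; Tm = 64.9 + 41·(12 − 16.4)/18 = 54.9°C ✓; GC 12/18 = 66.7%, outside 44.7–56.1% ✗ — fails.

None of the candidates satisfy all criteria.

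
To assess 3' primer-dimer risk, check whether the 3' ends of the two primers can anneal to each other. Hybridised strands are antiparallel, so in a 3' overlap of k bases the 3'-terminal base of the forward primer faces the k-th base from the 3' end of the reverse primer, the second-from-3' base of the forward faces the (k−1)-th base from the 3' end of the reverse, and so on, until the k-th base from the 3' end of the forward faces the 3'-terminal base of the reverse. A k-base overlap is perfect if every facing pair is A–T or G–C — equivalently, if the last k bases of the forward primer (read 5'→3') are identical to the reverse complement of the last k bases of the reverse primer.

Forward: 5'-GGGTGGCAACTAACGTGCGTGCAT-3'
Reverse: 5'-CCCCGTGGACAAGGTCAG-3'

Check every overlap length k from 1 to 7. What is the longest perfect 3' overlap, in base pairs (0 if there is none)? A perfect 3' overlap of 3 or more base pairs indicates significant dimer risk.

Last 7 bases (5'→3') — forward …CGTGCAT, reverse …AGGTCAG.
Reverse complement of the reverse primer's last 7 bases: CTGACCT; its first k bases are the reverse complement of the reverse primer's last k bases, so a perfect k-base overlap needs the forward primer's last k bases to equal them.
Comparing (forward last k vs required): k=1: T vs C ✗; k=2: AT vs CT ✗; k=3: CAT vs CTG ✗; k=4: GCAT vs CTGA ✗; k=5: TGCAT vs CTGAC ✗; k=6: GTGCAT vs CTGACC ✗; k=7: CGTGCAT vs CTGACCT ✗.
No overlap length from 1 to 7 is perfect, so the longest perfect 3' overlap is 0.

Longest perfect overlap: 0 complementary base pairs; below the dimer-risk threshold (threshold 3).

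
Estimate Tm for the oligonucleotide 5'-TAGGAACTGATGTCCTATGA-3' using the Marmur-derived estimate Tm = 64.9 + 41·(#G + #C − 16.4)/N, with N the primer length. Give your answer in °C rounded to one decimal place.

47.7°C

Base counts: A=6, T=6, G=5, C=3; G+C = 8, N = 20.
Tm = 64.9 + 41·(8 − 16.4)/20 = 64.9 + -344.40/20 = 47.7°C.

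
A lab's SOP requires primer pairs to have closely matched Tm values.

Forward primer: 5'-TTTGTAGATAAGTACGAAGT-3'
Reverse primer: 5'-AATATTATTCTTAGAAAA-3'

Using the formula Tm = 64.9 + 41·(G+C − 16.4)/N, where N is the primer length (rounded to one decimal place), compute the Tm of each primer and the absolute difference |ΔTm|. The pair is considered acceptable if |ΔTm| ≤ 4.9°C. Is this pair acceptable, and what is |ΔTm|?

Forward: G+C = 6, N = 20 → Tm = 64.9 + 41·(6 − 16.4)/20 = 43.6°C.
Reverse: G+C = 2, N = 18 → Tm = 64.9 + 41·(2 − 16.4)/18 = 32.1°C.
|ΔTm| = |43.6 − 32.1| = 11.5°C, > 4.9°C.

|ΔTm| = 11.5°C; the pair is not acceptable.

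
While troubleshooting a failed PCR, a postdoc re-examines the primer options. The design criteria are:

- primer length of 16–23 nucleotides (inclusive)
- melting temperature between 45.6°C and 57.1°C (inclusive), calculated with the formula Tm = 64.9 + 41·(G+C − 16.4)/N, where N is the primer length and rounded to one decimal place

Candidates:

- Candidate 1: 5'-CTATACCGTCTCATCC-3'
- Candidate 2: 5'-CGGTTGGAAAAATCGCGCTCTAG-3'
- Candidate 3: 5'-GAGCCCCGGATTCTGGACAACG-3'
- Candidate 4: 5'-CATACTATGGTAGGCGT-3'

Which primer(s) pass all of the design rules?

Candidate 2 only.

Candidate 1 (16 nt, A=3 T=5 G=1 C=7): length 16 ✓; Tm = 64.9 + 41·(8 − 16.4)/16 = 43.4°C, outside 45.6–57.1°C ✗ — fails.
Candidate 2 (23 nt, A=6 T=5 G=7 C=5): length 23 ✓; Tm = 64.9 + 41·(12 − 16.4)/23 = 57.1°C ✓ — passes.
Candidate 3 (22 nt, A=5 T=3 G=7 C=7): length 22 ✓; Tm = 64.9 + 41·(14 − 16.4)/22 = 60.4°C, outside 45.6–57.1°C ✗ — fails.
Candidate 4 (17 nt, A=4 T=5 G=5 C=3): length 17 ✓; Tm = 64.9 + 41·(8 − 16.4)/17 = 44.6°C, outside 45.6–57.1°C ✗ — fails.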